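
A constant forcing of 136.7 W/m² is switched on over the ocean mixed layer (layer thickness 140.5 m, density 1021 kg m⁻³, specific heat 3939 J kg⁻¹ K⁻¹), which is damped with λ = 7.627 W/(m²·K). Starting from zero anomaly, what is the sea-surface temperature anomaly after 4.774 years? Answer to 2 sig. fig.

16 K

Areal heat capacity C = ρ c_p D = 1021 × 3939 × 140.5 = 5.65×10^8 J m⁻² K⁻¹.
τ = C / λ = 5.65×10^8 / 7.627 = 7.41×10^7 s.
Equilibrium anomaly ΔT_eq = F / λ = 136.7 / 7.627 = 17.9 K.
t = 4.774 years = 1.51×10^8 s, so t/τ = 2.03.
ΔT(t) = ΔT_eq (1 − e^(−t/τ)) = 17.9 × (1 − e^−2.03) = 15.6 K.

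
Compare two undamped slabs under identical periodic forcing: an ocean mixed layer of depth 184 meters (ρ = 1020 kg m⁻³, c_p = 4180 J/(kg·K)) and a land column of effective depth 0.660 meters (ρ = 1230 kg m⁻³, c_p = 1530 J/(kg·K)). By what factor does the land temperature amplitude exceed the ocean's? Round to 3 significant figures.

632

C_ocean = 1020 × 4180 × 184 = 7.85×10^8 J/(m²·K).
C_land = 1230 × 1530 × 0.660 = 1.24×10^6 J/(m²·K).
Undamped amplitude ∝ 1/C, so A_land/A_ocean = C_ocean/C_land = 632.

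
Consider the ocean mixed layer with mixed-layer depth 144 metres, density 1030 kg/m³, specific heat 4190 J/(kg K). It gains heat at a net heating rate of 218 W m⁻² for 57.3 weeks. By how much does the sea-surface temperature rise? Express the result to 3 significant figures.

Areal heat capacity C = ρ c_p D = 1030 × 4190 × 144 = 6.21×10^8 J/(m^2 K).
Net heat input Q = F Δt = 218 × (57.3 weeks × 6.048×10^5 s/week) = 7.55×10^9 J/m².
ΔT = Q / C = 7.55×10^9 / 6.21×10^8 = 12.2 K.

12.2 K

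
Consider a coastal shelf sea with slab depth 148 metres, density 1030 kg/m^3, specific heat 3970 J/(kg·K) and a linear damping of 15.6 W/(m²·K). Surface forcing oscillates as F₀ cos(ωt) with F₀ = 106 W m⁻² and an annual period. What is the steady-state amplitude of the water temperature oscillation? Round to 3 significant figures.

0.872 K

Areal heat capacity C = ρ c_p D = 1030 × 3970 × 148 = 6.05×10^8 J m⁻² K⁻¹.
Angular frequency ω = 2π / T = 2π / 3.15×10^7 s = 1.99×10^-7 s⁻¹.
√((Cω)² + λ²) = √((121)² + 15.6²) = 122 W/(m²·K).
Amplitude A = F₀ / √((Cω)²+λ²) = 106 / 122 = 0.872 K.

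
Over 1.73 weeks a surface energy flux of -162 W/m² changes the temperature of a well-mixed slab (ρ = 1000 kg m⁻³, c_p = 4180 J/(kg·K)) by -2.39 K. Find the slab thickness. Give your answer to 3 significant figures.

17.0 m

Heat input Q = F Δt = -162 × 1.05×10^6 s = -1.70×10^8 J/m².
Required areal heat capacity C = Q / ΔT = 7.09×10^7 J/(m²·K).
Depth D = C / (ρ c_p) = 7.09×10^7 / (1000 × 4180) = 17.0 m.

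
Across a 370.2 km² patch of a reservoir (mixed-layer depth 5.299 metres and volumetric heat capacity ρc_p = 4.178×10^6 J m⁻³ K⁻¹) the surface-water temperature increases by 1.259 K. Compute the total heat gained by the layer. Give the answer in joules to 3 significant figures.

1.03×10^16 J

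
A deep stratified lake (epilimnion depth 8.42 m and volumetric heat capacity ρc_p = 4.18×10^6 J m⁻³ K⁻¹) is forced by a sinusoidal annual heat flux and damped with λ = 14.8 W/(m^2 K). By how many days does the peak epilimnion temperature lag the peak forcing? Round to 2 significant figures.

26 days

Areal heat capacity C = ρc_p × D = 4.18×10^6 × 8.42 = 3.52×10^7 J m⁻² K⁻¹.
ω = 2π / 3.15×10^7 s = 1.99×10^-7 s⁻¹.
Phase lag φ = arctan(Cω/λ) = arctan(7.01/14.8) = 0.442 rad.
Time lag = φ / ω = 0.442 / 1.99×10^-7 = 2.22×10^6 s = 25.7 days.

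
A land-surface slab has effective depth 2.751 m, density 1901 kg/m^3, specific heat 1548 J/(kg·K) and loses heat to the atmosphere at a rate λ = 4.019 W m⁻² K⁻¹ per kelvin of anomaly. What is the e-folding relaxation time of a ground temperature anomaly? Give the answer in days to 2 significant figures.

23 days

Areal heat capacity C = ρ c_p D = 1901 × 1548 × 2.751 = 8.10×10^6 J/(m^2 K).
Relaxation time τ = C / λ = 8.10×10^6 / 4.019 = 2.01×10^6 s.
In days: 2.01×10^6 s / (86400 s/day) = 23.3 days.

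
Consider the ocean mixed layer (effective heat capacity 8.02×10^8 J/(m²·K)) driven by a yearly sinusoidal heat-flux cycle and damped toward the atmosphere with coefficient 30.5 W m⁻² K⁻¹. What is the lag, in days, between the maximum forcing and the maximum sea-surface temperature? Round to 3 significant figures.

80.3 days

Areal heat capacity C = 8.02×10^8 J/(m²·K) (given).
ω = 2π / 3.15×10^7 s = 1.99×10^-7 s⁻¹.
Phase lag φ = arctan(Cω/λ) = arctan(160/30.5) = 1.38 rad.
Time lag = φ / ω = 1.38 / 1.99×10^-7 = 6.94×10^6 s = 80.3 days.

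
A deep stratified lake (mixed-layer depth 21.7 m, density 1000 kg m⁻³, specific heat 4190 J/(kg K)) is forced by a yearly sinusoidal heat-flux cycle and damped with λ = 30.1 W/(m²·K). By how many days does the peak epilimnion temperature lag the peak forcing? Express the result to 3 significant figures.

Areal heat capacity C = ρ c_p D = 1000 × 4190 × 21.7 = 9.09×10^7 J/(m^2 K).
ω = 2π / 3.15×10^7 s = 1.99×10^-7 s⁻¹.
Phase lag φ = arctan(Cω/λ) = arctan(18.1/30.1) = 0.542 rad.
Time lag = φ / ω = 0.542 / 1.99×10^-7 = 2.72×10^6 s = 31.5 days.

31.5 days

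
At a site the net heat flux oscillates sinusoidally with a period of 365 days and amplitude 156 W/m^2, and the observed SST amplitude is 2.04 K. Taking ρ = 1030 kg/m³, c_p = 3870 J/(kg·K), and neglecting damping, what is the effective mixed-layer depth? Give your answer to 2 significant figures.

96 m

ω = 2π / 3.15×10^7 s = 1.99×10^-7 s⁻¹.
Required C = F₀ / (A ω) = 156 / (2.04 × 1.99×10^-7) = 3.84×10^8 J/(m²·K).
D = C / (ρ c_p) = 3.84×10^8 / (1030 × 3870) = 96.3 m.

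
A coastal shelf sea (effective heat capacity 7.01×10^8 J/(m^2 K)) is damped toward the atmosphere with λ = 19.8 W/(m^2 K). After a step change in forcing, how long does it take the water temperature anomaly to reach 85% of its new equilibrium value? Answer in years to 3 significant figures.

Areal heat capacity C = 7.01×10^8 J/(m^2 K) (given).
τ = C / λ = 7.01×10^8 / 19.8 = 3.54×10^7 s.
Fraction reached: 1 − e^(−t/τ) = 0.85 ⇒ t = −τ ln(1 − 0.85) = τ × 1.90.
t = 6.72×10^7 s = 2.13 years.

2.13 years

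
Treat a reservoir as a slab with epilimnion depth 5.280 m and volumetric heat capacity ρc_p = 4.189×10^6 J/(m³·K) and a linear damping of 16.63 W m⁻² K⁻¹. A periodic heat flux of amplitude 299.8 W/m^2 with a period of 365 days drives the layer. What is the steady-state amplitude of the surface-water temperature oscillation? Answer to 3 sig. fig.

Areal heat capacity C = ρc_p × D = 4.189×10^6 × 5.280 = 2.21×10^7 J m⁻² K⁻¹.
Angular frequency ω = 2π / T = 2π / 3.15×10^7 s = 1.99×10^-7 s⁻¹.
√((Cω)² + λ²) = √((4.41)² + 16.63²) = 17.2 W/(m²·K).
Amplitude A = F₀ / √((Cω)²+λ²) = 299.8 / 17.2 = 17.4 K.

17.4 K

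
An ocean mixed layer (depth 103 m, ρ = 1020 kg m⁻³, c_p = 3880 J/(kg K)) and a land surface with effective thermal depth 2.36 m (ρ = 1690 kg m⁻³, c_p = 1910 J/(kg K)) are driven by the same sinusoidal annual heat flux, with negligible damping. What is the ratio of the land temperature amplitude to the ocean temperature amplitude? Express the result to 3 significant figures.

C_ocean = 1020 × 3880 × 103 = 4.08×10^8 J/(m²·K).
C_land = 1690 × 1910 × 2.36 = 7.62×10^6 J/(m²·K).
Undamped amplitude ∝ 1/C, so A_land/A_ocean = C_ocean/C_land = 53.5.

53.5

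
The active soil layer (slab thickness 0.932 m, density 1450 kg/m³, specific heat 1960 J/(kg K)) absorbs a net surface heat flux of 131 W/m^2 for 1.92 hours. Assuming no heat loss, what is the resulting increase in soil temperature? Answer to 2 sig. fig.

Areal heat capacity C = ρ c_p D = 1450 × 1960 × 0.932 = 2.65×10^6 J/(m^2 K).
Net heat input Q = F Δt = 131 × (1.92 hours × 3600 s/hour) = 9.05×10^5 J/m².
ΔT = Q / C = 9.05×10^5 / 2.65×10^6 = 0.342 K.

0.34 K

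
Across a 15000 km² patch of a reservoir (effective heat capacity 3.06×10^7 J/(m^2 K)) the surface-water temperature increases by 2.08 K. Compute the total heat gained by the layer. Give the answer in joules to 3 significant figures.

Areal heat capacity C = 3.06×10^7 J/(m^2 K) (given).
Heat per unit area: q = C ΔT = 3.06×10^7 × 2.08 = 6.36×10^7 J/m².
Total heat: Q = q × A = 6.36×10^7 × (15000 × 10⁶ m²) = 9.55×10^17 J.

9.55×10^17 J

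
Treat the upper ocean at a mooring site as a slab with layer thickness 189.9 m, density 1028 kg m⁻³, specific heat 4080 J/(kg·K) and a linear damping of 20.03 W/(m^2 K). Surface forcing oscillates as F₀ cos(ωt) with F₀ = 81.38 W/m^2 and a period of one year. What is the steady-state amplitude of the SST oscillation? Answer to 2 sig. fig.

Areal heat capacity C = ρ c_p D = 1028 × 4080 × 189.9 = 7.96×10^8 J/(m^2 K).
Angular frequency ω = 2π / T = 2π / 3.15×10^7 s = 1.99×10^-7 s⁻¹.
√((Cω)² + λ²) = √((159)² + 20.03²) = 160 W/(m²·K).
Amplitude A = F₀ / √((Cω)²+λ²) = 81.38 / 160 = 0.509 K.

0.51 K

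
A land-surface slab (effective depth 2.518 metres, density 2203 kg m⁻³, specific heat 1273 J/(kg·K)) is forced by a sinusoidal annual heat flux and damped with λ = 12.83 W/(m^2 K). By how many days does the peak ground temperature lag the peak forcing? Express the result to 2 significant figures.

6.3 days

Areal heat capacity C = ρ c_p D = 2203 × 1273 × 2.518 = 7.06×10^6 J/(m^2 K).
ω = 2π / 3.15×10^7 s = 1.99×10^-7 s⁻¹.
Phase lag φ = arctan(Cω/λ) = arctan(1.41/12.83) = 0.109 rad.
Time lag = φ / ω = 0.109 / 1.99×10^-7 = 5.48×10^5 s = 6.34 days.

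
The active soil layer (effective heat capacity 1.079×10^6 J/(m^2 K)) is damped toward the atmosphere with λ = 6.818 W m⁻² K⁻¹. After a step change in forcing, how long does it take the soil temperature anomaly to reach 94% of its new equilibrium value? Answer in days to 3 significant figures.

Areal heat capacity C = 1.079×10^6 J/(m^2 K) (given).
τ = C / λ = 1.08×10^6 / 6.818 = 1.58×10^5 s.
Fraction reached: 1 − e^(−t/τ) = 0.94 ⇒ t = −τ ln(1 − 0.94) = τ × 2.81.
t = 4.45×10^5 s = 5.15 days.

5.15 days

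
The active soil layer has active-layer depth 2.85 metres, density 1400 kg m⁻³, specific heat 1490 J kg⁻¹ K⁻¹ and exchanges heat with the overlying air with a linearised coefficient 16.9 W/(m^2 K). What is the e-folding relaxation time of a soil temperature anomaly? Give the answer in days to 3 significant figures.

Areal heat capacity C = ρ c_p D = 1400 × 1490 × 2.85 = 5.95×10^6 J m⁻² K⁻¹.
Relaxation time τ = C / λ = 5.95×10^6 / 16.9 = 3.52×10^5 s.
In days: 3.52×10^5 s / (86400 s/day) = 4.07 days.

4.07 days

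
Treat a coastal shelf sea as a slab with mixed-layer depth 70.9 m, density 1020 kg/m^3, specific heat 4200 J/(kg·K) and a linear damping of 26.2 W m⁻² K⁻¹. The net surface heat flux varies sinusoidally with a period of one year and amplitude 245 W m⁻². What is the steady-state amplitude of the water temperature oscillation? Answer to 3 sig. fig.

Areal heat capacity C = ρ c_p D = 1020 × 4200 × 70.9 = 3.04×10^8 J m⁻² K⁻¹.
Angular frequency ω = 2π / T = 2π / 3.15×10^7 s = 1.99×10^-7 s⁻¹.
√((Cω)² + λ²) = √((60.5)² + 26.2²) = 65.9 W/(m²·K).
Amplitude A = F₀ / √((Cω)²+λ²) = 245 / 65.9 = 3.72 K.

3.72 K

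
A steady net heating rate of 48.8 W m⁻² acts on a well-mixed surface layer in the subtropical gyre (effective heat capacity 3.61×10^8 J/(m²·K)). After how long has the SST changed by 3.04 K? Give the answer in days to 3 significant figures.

260 days

Areal heat capacity C = 3.61×10^8 J/(m²·K) (given).
Time required: Δt = C ΔT / F = 3.61×10^8 × 3.04 / 48.8 = 2.25×10^7 s.
In days: 2.25×10^7 s / (86400 s/day) = 260 days.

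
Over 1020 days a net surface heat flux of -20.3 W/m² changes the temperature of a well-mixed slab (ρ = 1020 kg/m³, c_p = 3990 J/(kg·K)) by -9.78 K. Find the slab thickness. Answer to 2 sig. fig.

45 m

Heat input Q = F Δt = -20.3 × 8.81×10^7 s = -1.79×10^9 J/m².
Required areal heat capacity C = Q / ΔT = 1.83×10^8 J/(m²·K).
Depth D = C / (ρ c_p) = 1.83×10^8 / (1020 × 3990) = 44.9 m.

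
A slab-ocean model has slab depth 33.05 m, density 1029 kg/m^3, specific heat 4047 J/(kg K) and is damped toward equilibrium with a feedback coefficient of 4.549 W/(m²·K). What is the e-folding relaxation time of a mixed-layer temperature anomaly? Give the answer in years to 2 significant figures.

Areal heat capacity C = ρ c_p D = 1029 × 4047 × 33.05 = 1.38×10^8 J/(m²·K).
Relaxation time τ = C / λ = 1.38×10^8 / 4.549 = 3.03×10^7 s.
In years: 3.03×10^7 s / (3.156×10^7 s/year) = 0.959 years.

0.96 years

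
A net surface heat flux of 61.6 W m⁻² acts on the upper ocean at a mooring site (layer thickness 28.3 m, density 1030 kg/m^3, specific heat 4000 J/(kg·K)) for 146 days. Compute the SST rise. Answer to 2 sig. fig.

Areal heat capacity C = ρ c_p D = 1030 × 4000 × 28.3 = 1.17×10^8 J/(m²·K).
Net heat input Q = F Δt = 61.6 × (146 days × 86400 s/day) = 7.77×10^8 J/m².
ΔT = Q / C = 7.77×10^8 / 1.17×10^8 = 6.66 K.

6.7 K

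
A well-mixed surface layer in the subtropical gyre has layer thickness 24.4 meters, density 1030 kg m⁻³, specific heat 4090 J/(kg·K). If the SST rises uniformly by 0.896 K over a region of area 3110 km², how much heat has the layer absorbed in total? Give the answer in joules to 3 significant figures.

2.86×10^17 J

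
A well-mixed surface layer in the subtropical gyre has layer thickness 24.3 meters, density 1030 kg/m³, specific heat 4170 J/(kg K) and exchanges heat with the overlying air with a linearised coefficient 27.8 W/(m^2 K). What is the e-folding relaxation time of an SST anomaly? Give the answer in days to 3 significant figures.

Areal heat capacity C = ρ c_p D = 1030 × 4170 × 24.3 = 1.04×10^8 J m⁻² K⁻¹.
Relaxation time τ = C / λ = 1.04×10^8 / 27.8 = 3.75×10^6 s.
In days: 3.75×10^6 s / (86400 s/day) = 43.5 days.

43.5 days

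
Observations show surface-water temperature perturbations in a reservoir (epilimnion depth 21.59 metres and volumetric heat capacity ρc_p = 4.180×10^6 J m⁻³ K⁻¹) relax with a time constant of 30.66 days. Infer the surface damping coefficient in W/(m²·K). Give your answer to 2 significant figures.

Areal heat capacity C = ρc_p × D = 4.180×10^6 × 21.59 = 9.02×10^7 J/(m^2 K).
τ = 30.66 days = 2.65×10^6 s.
λ = C / τ = 9.02×10^7 / 2.65×10^6 = 34.1 W/(m²·K).

34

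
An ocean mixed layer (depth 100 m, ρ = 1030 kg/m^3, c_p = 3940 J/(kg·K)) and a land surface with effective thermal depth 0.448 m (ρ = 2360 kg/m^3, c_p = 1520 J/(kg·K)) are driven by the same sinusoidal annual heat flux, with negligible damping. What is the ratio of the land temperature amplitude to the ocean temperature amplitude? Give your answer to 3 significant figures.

253

C_ocean = 1030 × 3940 × 100 = 4.06×10^8 J/(m²·K).
C_land = 2360 × 1520 × 0.448 = 1.61×10^6 J/(m²·K).
Undamped amplitude ∝ 1/C, so A_land/A_ocean = C_ocean/C_land = 253.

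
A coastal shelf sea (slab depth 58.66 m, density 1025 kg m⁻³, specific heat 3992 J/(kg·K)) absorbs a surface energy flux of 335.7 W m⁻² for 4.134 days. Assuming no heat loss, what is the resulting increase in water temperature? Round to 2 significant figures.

Areal heat capacity C = ρ c_p D = 1025 × 3992 × 58.66 = 2.40×10^8 J m⁻² K⁻¹.
Net heat input Q = F Δt = 335.7 × (4.134 days × 86400 s/day) = 1.20×10^8 J/m².
ΔT = Q / C = 1.20×10^8 / 2.40×10^8 = 0.500 K.

0.50 K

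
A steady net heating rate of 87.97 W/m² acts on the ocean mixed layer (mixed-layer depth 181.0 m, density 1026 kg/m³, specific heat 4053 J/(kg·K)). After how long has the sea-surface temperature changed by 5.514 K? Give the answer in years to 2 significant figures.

1.5 years

Areal heat capacity C = ρ c_p D = 1026 × 4053 × 181.0 = 7.53×10^8 J m⁻² K⁻¹.
Time required: Δt = C ΔT / F = 7.53×10^8 × 5.514 / 87.97 = 4.72×10^7 s.
In years: 4.72×10^7 s / (3.156×10^7 s/year) = 1.49 years.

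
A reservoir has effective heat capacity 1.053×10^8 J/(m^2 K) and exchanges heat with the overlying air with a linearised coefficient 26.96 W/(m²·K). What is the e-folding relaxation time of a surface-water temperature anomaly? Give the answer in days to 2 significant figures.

Areal heat capacity C = 1.053×10^8 J/(m^2 K) (given).
Relaxation time τ = C / λ = 1.05×10^8 / 26.96 = 3.91×10^6 s.
In days: 3.91×10^6 s / (86400 s/day) = 45.2 days.

45 days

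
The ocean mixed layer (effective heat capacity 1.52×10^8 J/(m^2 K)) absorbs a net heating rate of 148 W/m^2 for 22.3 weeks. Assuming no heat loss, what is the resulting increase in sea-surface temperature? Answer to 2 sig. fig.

Areal heat capacity C = 1.52×10^8 J/(m^2 K) (given).
Net heat input Q = F Δt = 148 × (22.3 weeks × 6.048×10^5 s/week) = 2.00×10^9 J/m².
ΔT = Q / C = 2.00×10^9 / 1.52×10^8 = 13.1 K.

13 K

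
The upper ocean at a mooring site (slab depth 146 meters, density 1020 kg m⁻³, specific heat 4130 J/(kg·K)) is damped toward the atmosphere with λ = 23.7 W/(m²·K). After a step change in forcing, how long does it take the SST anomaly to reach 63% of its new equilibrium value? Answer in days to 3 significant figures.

Areal heat capacity C = ρ c_p D = 1020 × 4130 × 146 = 6.15×10^8 J m⁻² K⁻¹.
τ = C / λ = 6.15×10^8 / 23.7 = 2.60×10^7 s.
Fraction reached: 1 − e^(−t/τ) = 0.63 ⇒ t = −τ ln(1 − 0.63) = τ × 0.994.
t = 2.58×10^7 s = 299 days.

299 days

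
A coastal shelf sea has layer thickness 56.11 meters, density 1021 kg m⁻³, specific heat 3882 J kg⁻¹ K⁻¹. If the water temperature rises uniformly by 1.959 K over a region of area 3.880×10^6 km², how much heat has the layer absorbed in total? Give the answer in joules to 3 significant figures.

1.69×10^21 J

Areal heat capacity C = ρ c_p D = 1021 × 3882 × 56.11 = 2.22×10^8 J m⁻² K⁻¹.
Heat per unit area: q = C ΔT = 2.22×10^8 × 1.959 = 4.36×10^8 J/m².
Total heat: Q = q × A = 4.36×10^8 × (3.880×10^6 × 10⁶ m²) = 1.69×10^21 J.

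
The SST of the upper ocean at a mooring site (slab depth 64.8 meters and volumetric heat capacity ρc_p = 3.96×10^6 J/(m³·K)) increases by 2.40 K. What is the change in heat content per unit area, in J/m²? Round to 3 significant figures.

Areal heat capacity C = ρc_p × D = 3.96×10^6 × 64.8 = 2.57×10^8 J/(m^2 K).
ΔQ = C ΔT = 2.57×10^8 × 2.40 = 6.16×10^8 J/m².

6.16×10^8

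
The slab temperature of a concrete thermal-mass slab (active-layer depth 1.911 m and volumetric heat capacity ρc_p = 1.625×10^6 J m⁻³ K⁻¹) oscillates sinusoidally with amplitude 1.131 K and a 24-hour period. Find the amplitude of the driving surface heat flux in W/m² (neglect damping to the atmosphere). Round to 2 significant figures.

260

Areal heat capacity C = ρc_p × D = 1.625×10^6 × 1.911 = 3.11×10^6 J/(m^2 K).
ω = 2π / 86400 s = 7.27×10^-5 s⁻¹.
Cω = 3.11×10^6 × 7.27×10^-5 = 226 W/(m²·K).
F₀ = A × Cω = 1.131 × 226 = 255 W/m².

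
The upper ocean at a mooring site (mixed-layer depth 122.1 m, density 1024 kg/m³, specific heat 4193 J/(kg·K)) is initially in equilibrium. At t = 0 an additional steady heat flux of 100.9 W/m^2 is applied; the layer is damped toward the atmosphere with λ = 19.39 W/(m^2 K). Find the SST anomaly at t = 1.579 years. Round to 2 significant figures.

Areal heat capacity C = ρ c_p D = 1024 × 4193 × 122.1 = 5.24×10^8 J/(m²·K).
τ = C / λ = 5.24×10^8 / 19.39 = 2.70×10^7 s.
Equilibrium anomaly ΔT_eq = F / λ = 100.9 / 19.39 = 5.20 K.
t = 1.579 years = 4.98×10^7 s, so t/τ = 1.84.
ΔT(t) = ΔT_eq (1 − e^(−t/τ)) = 5.20 × (1 − e^−1.84) = 4.38 K.

4.4 K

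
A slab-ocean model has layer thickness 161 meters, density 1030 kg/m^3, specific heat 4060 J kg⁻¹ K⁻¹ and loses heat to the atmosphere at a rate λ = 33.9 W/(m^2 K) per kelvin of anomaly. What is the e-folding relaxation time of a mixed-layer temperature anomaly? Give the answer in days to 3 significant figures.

Areal heat capacity C = ρ c_p D = 1030 × 4060 × 161 = 6.73×10^8 J m⁻² K⁻¹.
Relaxation time τ = C / λ = 6.73×10^8 / 33.9 = 1.99×10^7 s.
In days: 1.99×10^7 s / (86400 s/day) = 230 days.

230 days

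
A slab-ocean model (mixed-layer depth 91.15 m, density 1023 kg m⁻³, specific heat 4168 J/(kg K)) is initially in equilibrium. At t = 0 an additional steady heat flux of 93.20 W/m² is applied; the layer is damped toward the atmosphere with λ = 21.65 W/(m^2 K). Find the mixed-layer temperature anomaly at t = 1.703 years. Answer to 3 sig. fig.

4.09 K

Areal heat capacity C = ρ c_p D = 1023 × 4168 × 91.15 = 3.89×10^8 J m⁻² K⁻¹.
τ = C / λ = 3.89×10^8 / 21.65 = 1.80×10^7 s.
Equilibrium anomaly ΔT_eq = F / λ = 93.20 / 21.65 = 4.30 K.
t = 1.703 years = 5.37×10^7 s, so t/τ = 2.99.
ΔT(t) = ΔT_eq (1 − e^(−t/τ)) = 4.30 × (1 − e^−2.99) = 4.09 K.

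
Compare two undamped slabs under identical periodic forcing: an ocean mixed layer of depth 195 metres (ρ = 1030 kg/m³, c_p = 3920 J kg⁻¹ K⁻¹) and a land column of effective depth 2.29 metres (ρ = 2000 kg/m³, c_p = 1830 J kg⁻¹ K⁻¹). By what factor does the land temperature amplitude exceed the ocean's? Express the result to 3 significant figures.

93.9

C_ocean = 1030 × 3920 × 195 = 7.87×10^8 J/(m²·K).
C_land = 2000 × 1830 × 2.29 = 8.38×10^6 J/(m²·K).
Undamped amplitude ∝ 1/C, so A_land/A_ocean = C_ocean/C_land = 93.9.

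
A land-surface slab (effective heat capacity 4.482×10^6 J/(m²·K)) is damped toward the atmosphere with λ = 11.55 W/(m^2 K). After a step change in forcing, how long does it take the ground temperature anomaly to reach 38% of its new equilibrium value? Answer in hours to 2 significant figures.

Areal heat capacity C = 4.482×10^6 J/(m²·K) (given).
τ = C / λ = 4.48×10^6 / 11.55 = 3.88×10^5 s.
Fraction reached: 1 − e^(−t/τ) = 0.38 ⇒ t = −τ ln(1 − 0.38) = τ × 0.478.
t = 1.86×10^5 s = 51.5 hours.

52 hours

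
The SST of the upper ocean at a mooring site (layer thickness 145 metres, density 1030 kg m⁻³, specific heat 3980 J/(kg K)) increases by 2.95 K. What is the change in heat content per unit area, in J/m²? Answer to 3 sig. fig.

1.75×10^9

Areal heat capacity C = ρ c_p D = 1030 × 3980 × 145 = 5.94×10^8 J/(m²·K).
ΔQ = C ΔT = 5.94×10^8 × 2.95 = 1.75×10^9 J/m².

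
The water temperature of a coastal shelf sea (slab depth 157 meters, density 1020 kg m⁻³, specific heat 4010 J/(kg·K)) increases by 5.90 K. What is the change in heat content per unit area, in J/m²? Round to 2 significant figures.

Areal heat capacity C = ρ c_p D = 1020 × 4010 × 157 = 6.42×10^8 J/(m²·K).
ΔQ = C ΔT = 6.42×10^8 × 5.90 = 3.79×10^9 J/m².

3.8×10^9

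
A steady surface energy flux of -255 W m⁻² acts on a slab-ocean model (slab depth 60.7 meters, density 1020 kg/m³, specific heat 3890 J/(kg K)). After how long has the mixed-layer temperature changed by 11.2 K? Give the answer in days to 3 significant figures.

122 days

Areal heat capacity C = ρ c_p D = 1020 × 3890 × 60.7 = 2.41×10^8 J/(m^2 K).
Time required: Δt = C ΔT / F = 2.41×10^8 × -11.2 / -255 = 1.06×10^7 s.
In days: 1.06×10^7 s / (86400 s/day) = 122 days.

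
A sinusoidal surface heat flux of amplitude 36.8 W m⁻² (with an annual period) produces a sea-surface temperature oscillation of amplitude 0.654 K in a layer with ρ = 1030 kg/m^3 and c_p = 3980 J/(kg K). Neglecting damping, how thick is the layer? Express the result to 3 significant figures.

ω = 2π / 3.15×10^7 s = 1.99×10^-7 s⁻¹.
Required C = F₀ / (A ω) = 36.8 / (0.654 × 1.99×10^-7) = 2.82×10^8 J/(m²·K).
D = C / (ρ c_p) = 2.82×10^8 / (1030 × 3980) = 68.9 m.

68.9 m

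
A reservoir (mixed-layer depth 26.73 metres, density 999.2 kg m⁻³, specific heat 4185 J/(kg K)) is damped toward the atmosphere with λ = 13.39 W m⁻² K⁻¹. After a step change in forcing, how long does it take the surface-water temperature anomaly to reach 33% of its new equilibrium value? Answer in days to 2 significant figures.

Areal heat capacity C = ρ c_p D = 999.2 × 4185 × 26.73 = 1.12×10^8 J/(m^2 K).
τ = C / λ = 1.12×10^8 / 13.39 = 8.35×10^6 s.
Fraction reached: 1 − e^(−t/τ) = 0.33 ⇒ t = −τ ln(1 − 0.33) = τ × 0.400.
t = 3.34×10^6 s = 38.7 days.

39 days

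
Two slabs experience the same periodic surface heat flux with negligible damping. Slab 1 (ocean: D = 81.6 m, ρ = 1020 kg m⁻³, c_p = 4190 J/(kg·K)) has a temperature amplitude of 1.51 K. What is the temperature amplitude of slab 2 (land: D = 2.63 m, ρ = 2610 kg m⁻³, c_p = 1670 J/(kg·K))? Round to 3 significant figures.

45.9 K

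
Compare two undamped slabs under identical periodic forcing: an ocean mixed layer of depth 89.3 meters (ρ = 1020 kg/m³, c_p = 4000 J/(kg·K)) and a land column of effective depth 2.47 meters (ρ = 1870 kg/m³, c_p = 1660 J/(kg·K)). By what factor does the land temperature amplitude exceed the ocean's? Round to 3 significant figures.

C_ocean = 1020 × 4000 × 89.3 = 3.64×10^8 J/(m²·K).
C_land = 1870 × 1660 × 2.47 = 7.67×10^6 J/(m²·K).
Undamped amplitude ∝ 1/C, so A_land/A_ocean = C_ocean/C_land = 47.5.

47.5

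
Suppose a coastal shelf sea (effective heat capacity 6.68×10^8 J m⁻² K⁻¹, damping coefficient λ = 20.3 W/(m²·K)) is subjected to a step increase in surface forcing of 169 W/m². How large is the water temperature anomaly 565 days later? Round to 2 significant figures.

Areal heat capacity C = 6.68×10^8 J m⁻² K⁻¹ (given).
τ = C / λ = 6.68×10^8 / 20.3 = 3.29×10^7 s.
Equilibrium anomaly ΔT_eq = F / λ = 169 / 20.3 = 8.33 K.
t = 565 days = 4.88×10^7 s, so t/τ = 1.48.
ΔT(t) = ΔT_eq (1 − e^(−t/τ)) = 8.33 × (1 − e^−1.48) = 6.44 K.

6.4 K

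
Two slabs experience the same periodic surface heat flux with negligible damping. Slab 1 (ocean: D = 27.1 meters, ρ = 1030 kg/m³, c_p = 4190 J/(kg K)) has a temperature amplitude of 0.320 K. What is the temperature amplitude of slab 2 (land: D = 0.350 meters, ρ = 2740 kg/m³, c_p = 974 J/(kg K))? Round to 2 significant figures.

40 K

C_ocean = 1.17×10^8 J/(m²·K); C_land = 9.34×10^5 J/(m²·K).
A ∝ 1/C ⇒ A_land = A_ocean × C_ocean/C_land = 0.320 × 125 = 40.1 K.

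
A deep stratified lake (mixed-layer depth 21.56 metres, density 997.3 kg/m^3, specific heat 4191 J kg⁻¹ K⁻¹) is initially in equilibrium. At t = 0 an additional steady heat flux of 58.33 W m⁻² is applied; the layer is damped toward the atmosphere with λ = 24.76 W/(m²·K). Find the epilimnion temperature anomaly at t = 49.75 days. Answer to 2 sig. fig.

Areal heat capacity C = ρ c_p D = 997.3 × 4191 × 21.56 = 9.01×10^7 J m⁻² K⁻¹.
τ = C / λ = 9.01×10^7 / 24.76 = 3.64×10^6 s.
Equilibrium anomaly ΔT_eq = F / λ = 58.33 / 24.76 = 2.36 K.
t = 49.75 days = 4.30×10^6 s, so t/τ = 1.18.
ΔT(t) = ΔT_eq (1 − e^(−t/τ)) = 2.36 × (1 − e^−1.18) = 1.63 K.

1.6 K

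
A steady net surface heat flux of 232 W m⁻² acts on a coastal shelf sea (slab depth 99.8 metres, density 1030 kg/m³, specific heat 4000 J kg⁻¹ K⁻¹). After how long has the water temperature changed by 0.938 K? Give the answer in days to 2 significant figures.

Areal heat capacity C = ρ c_p D = 1030 × 4000 × 99.8 = 4.11×10^8 J m⁻² K⁻¹.
Time required: Δt = C ΔT / F = 4.11×10^8 × 0.938 / 232 = 1.66×10^6 s.
In days: 1.66×10^6 s / (86400 s/day) = 19.2 days.

19 days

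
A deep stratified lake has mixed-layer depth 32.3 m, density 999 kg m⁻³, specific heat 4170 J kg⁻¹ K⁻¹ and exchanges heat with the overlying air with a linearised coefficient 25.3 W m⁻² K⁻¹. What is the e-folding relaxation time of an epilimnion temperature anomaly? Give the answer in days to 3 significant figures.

61.6 days

Areal heat capacity C = ρ c_p D = 999 × 4170 × 32.3 = 1.35×10^8 J/(m^2 K).
Relaxation time τ = C / λ = 1.35×10^8 / 25.3 = 5.32×10^6 s.
In days: 5.32×10^6 s / (86400 s/day) = 61.6 days.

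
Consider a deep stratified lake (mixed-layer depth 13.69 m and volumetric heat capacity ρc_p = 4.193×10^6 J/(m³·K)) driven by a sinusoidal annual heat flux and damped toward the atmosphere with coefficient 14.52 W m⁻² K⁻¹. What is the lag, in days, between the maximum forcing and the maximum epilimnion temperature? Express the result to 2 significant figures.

Areal heat capacity C = ρc_p × D = 4.193×10^6 × 13.69 = 5.74×10^7 J/(m²·K).
ω = 2π / 3.15×10^7 s = 1.99×10^-7 s⁻¹.
Phase lag φ = arctan(Cω/λ) = arctan(11.4/14.52) = 0.667 rad.
Time lag = φ / ω = 0.667 / 1.99×10^-7 = 3.35×10^6 s = 38.8 days.

39 days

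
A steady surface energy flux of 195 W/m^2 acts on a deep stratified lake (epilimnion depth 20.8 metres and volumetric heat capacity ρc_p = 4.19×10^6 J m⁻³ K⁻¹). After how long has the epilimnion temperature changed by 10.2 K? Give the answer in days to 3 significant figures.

Areal heat capacity C = ρc_p × D = 4.19×10^6 × 20.8 = 8.72×10^7 J/(m²·K).
Time required: Δt = C ΔT / F = 8.72×10^7 × 10.2 / 195 = 4.56×10^6 s.
In days: 4.56×10^6 s / (86400 s/day) = 52.8 days.

52.8 days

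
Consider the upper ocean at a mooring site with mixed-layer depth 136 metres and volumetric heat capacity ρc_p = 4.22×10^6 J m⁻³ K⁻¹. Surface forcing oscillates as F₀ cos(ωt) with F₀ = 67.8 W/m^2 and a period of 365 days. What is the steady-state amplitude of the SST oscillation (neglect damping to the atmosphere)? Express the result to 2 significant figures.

0.59 K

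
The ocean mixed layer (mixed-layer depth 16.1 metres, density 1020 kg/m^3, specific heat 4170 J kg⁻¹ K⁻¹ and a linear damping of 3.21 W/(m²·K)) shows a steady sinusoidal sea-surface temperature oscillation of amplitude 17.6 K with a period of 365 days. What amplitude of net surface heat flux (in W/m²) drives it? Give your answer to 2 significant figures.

Areal heat capacity C = ρ c_p D = 1020 × 4170 × 16.1 = 6.85×10^7 J/(m²·K).
ω = 2π / 3.15×10^7 s = 1.99×10^-7 s⁻¹.
√((Cω)² + λ²) = √((13.6)² + 3.21²) = 14.0 W/(m²·K).
F₀ = A × √((Cω)²+λ²) = 17.6 × 14.0 = 247 W/m².

250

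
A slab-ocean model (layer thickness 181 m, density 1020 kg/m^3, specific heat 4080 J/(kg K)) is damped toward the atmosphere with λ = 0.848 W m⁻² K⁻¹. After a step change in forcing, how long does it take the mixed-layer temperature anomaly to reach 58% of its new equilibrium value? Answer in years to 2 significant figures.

24 years

Areal heat capacity C = ρ c_p D = 1020 × 4080 × 181 = 7.53×10^8 J m⁻² K⁻¹.
τ = C / λ = 7.53×10^8 / 0.848 = 8.88×10^8 s.
Fraction reached: 1 − e^(−t/τ) = 0.58 ⇒ t = −τ ln(1 − 0.58) = τ × 0.868.
t = 7.71×10^8 s = 24.4 years.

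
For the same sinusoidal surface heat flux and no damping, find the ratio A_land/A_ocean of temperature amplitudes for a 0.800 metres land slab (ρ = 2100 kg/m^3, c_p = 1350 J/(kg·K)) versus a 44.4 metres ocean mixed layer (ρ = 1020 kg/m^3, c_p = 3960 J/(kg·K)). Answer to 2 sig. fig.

C_ocean = 1020 × 3960 × 44.4 = 1.79×10^8 J/(m²·K).
C_land = 2100 × 1350 × 0.800 = 2.27×10^6 J/(m²·K).
Undamped amplitude ∝ 1/C, so A_land/A_ocean = C_ocean/C_land = 79.1.

79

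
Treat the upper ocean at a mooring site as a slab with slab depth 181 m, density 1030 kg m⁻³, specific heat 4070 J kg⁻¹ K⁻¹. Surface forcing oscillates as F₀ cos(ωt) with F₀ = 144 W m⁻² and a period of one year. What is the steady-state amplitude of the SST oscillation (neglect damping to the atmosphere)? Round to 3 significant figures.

Areal heat capacity C = ρ c_p D = 1030 × 4070 × 181 = 7.59×10^8 J/(m²·K).
Angular frequency ω = 2π / T = 2π / 3.15×10^7 s = 1.99×10^-7 s⁻¹.
Cω = 7.59×10^8 × 1.99×10^-7 = 151 W/(m²·K).
Amplitude A = F₀ / (Cω) = 144 / 151 = 0.953 K.

0.953 K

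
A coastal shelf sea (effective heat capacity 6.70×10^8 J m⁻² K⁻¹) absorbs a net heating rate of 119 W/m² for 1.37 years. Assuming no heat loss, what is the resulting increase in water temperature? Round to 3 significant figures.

7.68 K

Areal heat capacity C = 6.70×10^8 J m⁻² K⁻¹ (given).
Net heat input Q = F Δt = 119 × (1.37 years × 3.156×10^7 s/year) = 5.14×10^9 J/m².
ΔT = Q / C = 5.14×10^9 / 6.70×10^8 = 7.68 K.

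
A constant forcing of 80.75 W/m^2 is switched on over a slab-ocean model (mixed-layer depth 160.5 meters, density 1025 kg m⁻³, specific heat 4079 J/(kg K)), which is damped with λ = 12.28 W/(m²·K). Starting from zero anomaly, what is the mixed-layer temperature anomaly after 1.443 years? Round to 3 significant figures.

3.72 K

Areal heat capacity C = ρ c_p D = 1025 × 4079 × 160.5 = 6.71×10^8 J m⁻² K⁻¹.
τ = C / λ = 6.71×10^8 / 12.28 = 5.46×10^7 s.
Equilibrium anomaly ΔT_eq = F / λ = 80.75 / 12.28 = 6.58 K.
t = 1.443 years = 4.55×10^7 s, so t/τ = 0.833.
ΔT(t) = ΔT_eq (1 − e^(−t/τ)) = 6.58 × (1 − e^−0.833) = 3.72 K.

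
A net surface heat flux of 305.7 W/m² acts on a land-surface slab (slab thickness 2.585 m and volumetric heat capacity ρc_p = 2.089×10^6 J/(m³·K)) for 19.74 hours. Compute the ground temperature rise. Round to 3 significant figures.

Areal heat capacity C = ρc_p × D = 2.089×10^6 × 2.585 = 5.40×10^6 J m⁻² K⁻¹.
Net heat input Q = F Δt = 305.7 × (19.74 hours × 3600 s/hour) = 2.17×10^7 J/m².
ΔT = Q / C = 2.17×10^7 / 5.40×10^6 = 4.02 K.

4.02 K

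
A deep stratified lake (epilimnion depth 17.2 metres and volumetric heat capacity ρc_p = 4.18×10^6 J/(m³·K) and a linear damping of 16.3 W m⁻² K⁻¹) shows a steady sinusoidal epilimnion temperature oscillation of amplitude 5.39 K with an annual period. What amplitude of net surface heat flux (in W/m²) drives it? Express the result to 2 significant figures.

120

Areal heat capacity C = ρc_p × D = 4.18×10^6 × 17.2 = 7.19×10^7 J m⁻² K⁻¹.
ω = 2π / 3.15×10^7 s = 1.99×10^-7 s⁻¹.
√((Cω)² + λ²) = √((14.3)² + 16.3²) = 21.7 W/(m²·K).
F₀ = A × √((Cω)²+λ²) = 5.39 × 21.7 = 117 W/m².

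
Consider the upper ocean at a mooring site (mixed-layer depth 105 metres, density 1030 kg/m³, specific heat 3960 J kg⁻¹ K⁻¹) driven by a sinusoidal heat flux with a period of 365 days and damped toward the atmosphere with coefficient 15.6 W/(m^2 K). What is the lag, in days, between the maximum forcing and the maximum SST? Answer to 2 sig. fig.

81 days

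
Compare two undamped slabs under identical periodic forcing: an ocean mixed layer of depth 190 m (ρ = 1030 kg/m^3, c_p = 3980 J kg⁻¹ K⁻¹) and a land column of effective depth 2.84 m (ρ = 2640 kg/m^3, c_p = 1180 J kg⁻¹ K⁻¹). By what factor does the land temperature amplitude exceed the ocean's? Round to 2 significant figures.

88

C_ocean = 1030 × 3980 × 190 = 7.79×10^8 J/(m²·K).
C_land = 2640 × 1180 × 2.84 = 8.85×10^6 J/(m²·K).
Undamped amplitude ∝ 1/C, so A_land/A_ocean = C_ocean/C_land = 88.0.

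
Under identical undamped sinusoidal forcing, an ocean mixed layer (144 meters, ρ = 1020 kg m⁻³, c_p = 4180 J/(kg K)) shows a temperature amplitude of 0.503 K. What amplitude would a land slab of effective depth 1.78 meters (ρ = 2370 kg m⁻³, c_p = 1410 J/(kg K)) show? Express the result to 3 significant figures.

C_ocean = 6.14×10^8 J/(m²·K); C_land = 5.95×10^6 J/(m²·K).
A ∝ 1/C ⇒ A_land = A_ocean × C_ocean/C_land = 0.503 × 103 = 51.9 K.

51.9 K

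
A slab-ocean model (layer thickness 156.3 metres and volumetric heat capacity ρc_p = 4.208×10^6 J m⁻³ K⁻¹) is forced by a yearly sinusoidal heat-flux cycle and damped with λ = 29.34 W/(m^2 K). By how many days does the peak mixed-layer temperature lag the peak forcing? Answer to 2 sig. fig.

78 days

Areal heat capacity C = ρc_p × D = 4.208×10^6 × 156.3 = 6.58×10^8 J m⁻² K⁻¹.
ω = 2π / 3.15×10^7 s = 1.99×10^-7 s⁻¹.
Phase lag φ = arctan(Cω/λ) = arctan(131/29.34) = 1.35 rad.
Time lag = φ / ω = 1.35 / 1.99×10^-7 = 6.78×10^6 s = 78.5 days.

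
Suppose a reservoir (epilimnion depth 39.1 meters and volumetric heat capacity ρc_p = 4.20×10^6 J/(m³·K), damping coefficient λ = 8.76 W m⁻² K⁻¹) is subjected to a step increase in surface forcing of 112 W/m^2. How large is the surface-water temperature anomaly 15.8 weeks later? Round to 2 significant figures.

Areal heat capacity C = ρc_p × D = 4.20×10^6 × 39.1 = 1.64×10^8 J/(m²·K).
τ = C / λ = 1.64×10^8 / 8.76 = 1.87×10^7 s.
Equilibrium anomaly ΔT_eq = F / λ = 112 / 8.76 = 12.8 K.
t = 15.8 weeks = 9.56×10^6 s, so t/τ = 0.510.
ΔT(t) = ΔT_eq (1 − e^(−t/τ)) = 12.8 × (1 − e^−0.510) = 5.11 K.

5.1 K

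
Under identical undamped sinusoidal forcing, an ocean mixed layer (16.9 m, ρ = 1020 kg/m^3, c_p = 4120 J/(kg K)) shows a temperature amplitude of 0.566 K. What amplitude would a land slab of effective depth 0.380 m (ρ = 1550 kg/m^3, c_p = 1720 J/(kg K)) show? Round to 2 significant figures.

C_ocean = 7.10×10^7 J/(m²·K); C_land = 1.01×10^6 J/(m²·K).
A ∝ 1/C ⇒ A_land = A_ocean × C_ocean/C_land = 0.566 × 70.1 = 39.7 K.

40 K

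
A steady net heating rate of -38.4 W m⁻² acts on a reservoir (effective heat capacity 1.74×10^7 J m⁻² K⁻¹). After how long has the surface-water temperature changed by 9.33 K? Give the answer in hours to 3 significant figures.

1170 hours

Areal heat capacity C = 1.74×10^7 J m⁻² K⁻¹ (given).
Time required: Δt = C ΔT / F = 1.74×10^7 × -9.33 / -38.4 = 4.23×10^6 s.
In hours: 4.23×10^6 s / (3600 s/hour) = 1170 hours.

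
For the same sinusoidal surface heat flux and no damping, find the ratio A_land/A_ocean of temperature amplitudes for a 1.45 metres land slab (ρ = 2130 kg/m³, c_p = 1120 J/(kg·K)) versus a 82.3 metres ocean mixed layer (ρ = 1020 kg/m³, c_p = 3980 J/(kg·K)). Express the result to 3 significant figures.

96.6

C_ocean = 1020 × 3980 × 82.3 = 3.34×10^8 J/(m²·K).
C_land = 2130 × 1120 × 1.45 = 3.46×10^6 J/(m²·K).
Undamped amplitude ∝ 1/C, so A_land/A_ocean = C_ocean/C_land = 96.6.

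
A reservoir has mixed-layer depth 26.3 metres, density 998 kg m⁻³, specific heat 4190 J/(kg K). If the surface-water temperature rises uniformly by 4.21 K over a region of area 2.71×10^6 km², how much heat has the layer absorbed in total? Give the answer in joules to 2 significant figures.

Areal heat capacity C = ρ c_p D = 998 × 4190 × 26.3 = 1.10×10^8 J/(m^2 K).
Heat per unit area: q = C ΔT = 1.10×10^8 × 4.21 = 4.63×10^8 J/m².
Total heat: Q = q × A = 4.63×10^8 × (2.71×10^6 × 10⁶ m²) = 1.25×10^21 J.

1.3×10^21 J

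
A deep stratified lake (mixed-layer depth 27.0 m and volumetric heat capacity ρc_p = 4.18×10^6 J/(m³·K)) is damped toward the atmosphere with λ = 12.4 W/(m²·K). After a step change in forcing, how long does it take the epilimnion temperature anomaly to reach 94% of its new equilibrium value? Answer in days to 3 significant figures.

296 days

Areal heat capacity C = ρc_p × D = 4.18×10^6 × 27.0 = 1.13×10^8 J/(m²·K).
τ = C / λ = 1.13×10^8 / 12.4 = 9.10×10^6 s.
Fraction reached: 1 − e^(−t/τ) = 0.94 ⇒ t = −τ ln(1 − 0.94) = τ × 2.81.
t = 2.56×10^7 s = 296 days.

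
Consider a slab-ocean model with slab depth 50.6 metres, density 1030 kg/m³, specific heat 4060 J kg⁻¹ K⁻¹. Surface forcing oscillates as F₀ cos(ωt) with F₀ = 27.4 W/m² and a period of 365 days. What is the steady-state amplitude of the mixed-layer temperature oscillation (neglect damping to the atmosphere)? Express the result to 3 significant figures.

0.650 K

Areal heat capacity C = ρ c_p D = 1030 × 4060 × 50.6 = 2.12×10^8 J/(m^2 K).
Angular frequency ω = 2π / T = 2π / 3.15×10^7 s = 1.99×10^-7 s⁻¹.
Cω = 2.12×10^8 × 1.99×10^-7 = 42.2 W/(m²·K).
Amplitude A = F₀ / (Cω) = 27.4 / 42.2 = 0.650 K.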